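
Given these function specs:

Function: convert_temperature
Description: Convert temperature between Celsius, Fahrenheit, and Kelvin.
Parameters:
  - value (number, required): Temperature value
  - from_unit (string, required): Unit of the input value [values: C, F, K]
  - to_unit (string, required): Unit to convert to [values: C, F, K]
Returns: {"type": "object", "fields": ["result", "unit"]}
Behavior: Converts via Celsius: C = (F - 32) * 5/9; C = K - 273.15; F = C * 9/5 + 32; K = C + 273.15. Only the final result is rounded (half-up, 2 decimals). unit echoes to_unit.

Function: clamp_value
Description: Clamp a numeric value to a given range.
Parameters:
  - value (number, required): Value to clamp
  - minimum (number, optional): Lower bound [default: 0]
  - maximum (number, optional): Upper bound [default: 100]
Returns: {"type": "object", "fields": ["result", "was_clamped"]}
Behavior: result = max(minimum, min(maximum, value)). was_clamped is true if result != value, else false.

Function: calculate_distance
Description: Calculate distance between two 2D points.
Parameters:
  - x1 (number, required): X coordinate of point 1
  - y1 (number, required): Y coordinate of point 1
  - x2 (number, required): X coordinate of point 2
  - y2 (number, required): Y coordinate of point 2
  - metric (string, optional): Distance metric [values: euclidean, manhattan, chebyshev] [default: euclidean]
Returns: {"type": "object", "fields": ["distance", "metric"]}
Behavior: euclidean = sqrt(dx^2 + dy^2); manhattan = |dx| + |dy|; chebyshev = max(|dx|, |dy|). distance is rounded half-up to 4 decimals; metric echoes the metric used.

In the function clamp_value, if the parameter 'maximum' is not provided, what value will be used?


The clamp_value spec declares:
  - maximum (number, optional): Upper bound [default: 100]
Default:
100


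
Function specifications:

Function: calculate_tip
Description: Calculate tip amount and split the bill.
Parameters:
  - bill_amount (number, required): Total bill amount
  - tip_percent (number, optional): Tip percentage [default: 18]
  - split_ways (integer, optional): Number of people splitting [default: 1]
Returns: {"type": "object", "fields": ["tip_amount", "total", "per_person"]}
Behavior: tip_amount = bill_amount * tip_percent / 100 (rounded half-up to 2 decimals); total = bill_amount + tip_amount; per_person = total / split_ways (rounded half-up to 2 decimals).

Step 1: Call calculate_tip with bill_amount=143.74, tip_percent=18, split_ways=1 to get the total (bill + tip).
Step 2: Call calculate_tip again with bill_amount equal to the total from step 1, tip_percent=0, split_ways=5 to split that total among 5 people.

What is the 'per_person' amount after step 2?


Step 1: calculate_tip(bill_amount=143.74, tip_percent=18, split_ways=1)
  tip_amount = 143.74 * 18/100 = 25.8732 -> 25.87
  total = 143.74 + 25.87 = 169.61
  per_person = 169.61 / 1 = 169.61 -> 169.61
  -> total = 169.61
Step 2: calculate_tip(bill_amount=169.61, tip_percent=0, split_ways=5)
  tip_amount = 169.61 * 0/100 = 0 -> 0.00
  total = 169.61 + 0.00 = 169.61
  per_person = 169.61 / 5 = 33.922 -> 33.92
  -> per_person = 33.92
$33.92


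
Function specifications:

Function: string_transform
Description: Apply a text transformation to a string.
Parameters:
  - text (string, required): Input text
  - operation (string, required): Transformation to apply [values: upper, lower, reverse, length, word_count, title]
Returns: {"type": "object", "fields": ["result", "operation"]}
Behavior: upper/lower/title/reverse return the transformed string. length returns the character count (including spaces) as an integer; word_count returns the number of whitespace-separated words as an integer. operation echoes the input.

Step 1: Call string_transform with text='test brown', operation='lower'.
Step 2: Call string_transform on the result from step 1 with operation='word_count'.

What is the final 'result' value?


Step 1: string_transform(text='test brown', operation='lower')
  -> result = 'test brown'
Step 2: string_transform(text='test brown', operation='word_count')
  words: test, brown -> 2
  -> result = 2
2


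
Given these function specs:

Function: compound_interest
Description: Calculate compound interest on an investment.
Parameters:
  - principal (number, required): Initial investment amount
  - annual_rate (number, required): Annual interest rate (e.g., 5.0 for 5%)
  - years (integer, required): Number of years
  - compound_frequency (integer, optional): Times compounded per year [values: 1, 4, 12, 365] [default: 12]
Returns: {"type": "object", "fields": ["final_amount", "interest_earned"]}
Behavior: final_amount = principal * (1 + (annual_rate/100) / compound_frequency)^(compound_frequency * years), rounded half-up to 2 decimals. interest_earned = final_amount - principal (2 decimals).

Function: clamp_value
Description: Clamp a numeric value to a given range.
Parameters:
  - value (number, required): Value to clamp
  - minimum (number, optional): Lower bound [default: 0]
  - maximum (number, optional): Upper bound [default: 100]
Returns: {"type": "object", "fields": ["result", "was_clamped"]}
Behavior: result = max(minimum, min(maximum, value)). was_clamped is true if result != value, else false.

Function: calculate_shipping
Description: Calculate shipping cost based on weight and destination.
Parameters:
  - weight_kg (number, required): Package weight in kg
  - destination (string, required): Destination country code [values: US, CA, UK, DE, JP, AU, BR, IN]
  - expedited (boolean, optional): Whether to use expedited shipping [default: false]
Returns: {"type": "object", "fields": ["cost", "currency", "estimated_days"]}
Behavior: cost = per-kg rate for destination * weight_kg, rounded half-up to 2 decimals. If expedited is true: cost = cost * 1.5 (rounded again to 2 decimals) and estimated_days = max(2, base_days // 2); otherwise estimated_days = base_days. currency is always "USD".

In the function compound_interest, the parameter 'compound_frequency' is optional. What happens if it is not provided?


The compound_interest spec declares:
  - compound_frequency (integer, optional): Times compounded per year [values: 1, 4, 12, 365] [default: 12]
It defaults to 12


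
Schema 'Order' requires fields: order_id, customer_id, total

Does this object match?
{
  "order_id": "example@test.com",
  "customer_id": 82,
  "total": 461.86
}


Checking required fields... All present.
Valid - all required fields present


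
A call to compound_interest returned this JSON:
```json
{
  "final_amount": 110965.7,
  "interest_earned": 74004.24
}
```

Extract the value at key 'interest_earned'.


74004.24


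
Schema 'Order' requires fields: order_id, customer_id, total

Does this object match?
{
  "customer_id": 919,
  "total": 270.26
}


Checking required fields...
Missing: order_id
Invalid - missing required field 'order_id'


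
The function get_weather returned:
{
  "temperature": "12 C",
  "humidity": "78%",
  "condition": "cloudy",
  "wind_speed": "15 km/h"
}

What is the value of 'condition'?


cloudy


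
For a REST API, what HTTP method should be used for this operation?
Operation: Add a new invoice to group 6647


GET = read, POST = create, PUT = update/replace, DELETE = remove
This operation is a create.
POST


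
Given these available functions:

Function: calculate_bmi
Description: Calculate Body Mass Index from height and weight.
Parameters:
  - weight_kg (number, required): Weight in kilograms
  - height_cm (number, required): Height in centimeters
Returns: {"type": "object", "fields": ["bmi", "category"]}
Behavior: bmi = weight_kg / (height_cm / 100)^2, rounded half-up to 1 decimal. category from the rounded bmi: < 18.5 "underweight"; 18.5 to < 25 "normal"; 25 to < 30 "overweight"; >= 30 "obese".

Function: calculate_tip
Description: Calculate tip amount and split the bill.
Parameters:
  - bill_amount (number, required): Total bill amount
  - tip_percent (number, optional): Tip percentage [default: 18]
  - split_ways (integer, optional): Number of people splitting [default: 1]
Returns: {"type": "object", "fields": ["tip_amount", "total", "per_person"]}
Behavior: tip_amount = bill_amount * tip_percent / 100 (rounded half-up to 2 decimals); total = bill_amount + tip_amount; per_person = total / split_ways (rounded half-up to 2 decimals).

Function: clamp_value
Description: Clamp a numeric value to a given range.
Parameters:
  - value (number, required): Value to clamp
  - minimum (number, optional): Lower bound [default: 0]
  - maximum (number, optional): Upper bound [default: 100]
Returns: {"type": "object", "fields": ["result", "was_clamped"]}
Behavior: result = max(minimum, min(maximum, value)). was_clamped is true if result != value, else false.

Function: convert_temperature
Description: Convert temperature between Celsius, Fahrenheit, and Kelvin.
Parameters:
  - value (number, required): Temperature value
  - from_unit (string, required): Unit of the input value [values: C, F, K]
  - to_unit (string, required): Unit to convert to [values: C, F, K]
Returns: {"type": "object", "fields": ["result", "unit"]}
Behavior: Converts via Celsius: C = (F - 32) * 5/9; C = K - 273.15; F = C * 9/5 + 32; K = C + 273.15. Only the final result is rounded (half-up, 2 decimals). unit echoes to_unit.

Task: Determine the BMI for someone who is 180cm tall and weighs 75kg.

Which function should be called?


The task needs a function whose description is: Calculate Body Mass Index from height and weight.
calculate_bmi


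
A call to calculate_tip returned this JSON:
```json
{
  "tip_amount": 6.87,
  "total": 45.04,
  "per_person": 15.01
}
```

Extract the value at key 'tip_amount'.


6.87


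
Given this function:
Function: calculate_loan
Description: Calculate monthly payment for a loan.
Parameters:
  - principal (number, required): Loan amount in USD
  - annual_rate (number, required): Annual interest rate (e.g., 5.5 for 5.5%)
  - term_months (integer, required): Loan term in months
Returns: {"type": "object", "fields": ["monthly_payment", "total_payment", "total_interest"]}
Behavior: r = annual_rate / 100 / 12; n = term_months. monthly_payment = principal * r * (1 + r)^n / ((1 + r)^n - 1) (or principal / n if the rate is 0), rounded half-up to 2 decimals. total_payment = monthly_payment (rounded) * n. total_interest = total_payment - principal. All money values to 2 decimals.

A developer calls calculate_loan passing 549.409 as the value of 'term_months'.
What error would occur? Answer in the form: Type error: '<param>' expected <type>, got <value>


Spec: 'term_months' is declared as integer; 549.409 is a non-integer number.
Type error: 'term_months' expected integer, got 549.409


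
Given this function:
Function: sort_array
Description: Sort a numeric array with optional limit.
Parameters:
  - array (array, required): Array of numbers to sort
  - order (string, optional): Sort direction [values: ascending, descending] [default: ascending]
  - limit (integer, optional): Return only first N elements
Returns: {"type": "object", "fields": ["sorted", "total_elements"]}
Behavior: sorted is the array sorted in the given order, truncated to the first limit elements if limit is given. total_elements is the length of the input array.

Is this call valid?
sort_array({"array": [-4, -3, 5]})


Checking all required parameters present and types match... All valid.
Valid


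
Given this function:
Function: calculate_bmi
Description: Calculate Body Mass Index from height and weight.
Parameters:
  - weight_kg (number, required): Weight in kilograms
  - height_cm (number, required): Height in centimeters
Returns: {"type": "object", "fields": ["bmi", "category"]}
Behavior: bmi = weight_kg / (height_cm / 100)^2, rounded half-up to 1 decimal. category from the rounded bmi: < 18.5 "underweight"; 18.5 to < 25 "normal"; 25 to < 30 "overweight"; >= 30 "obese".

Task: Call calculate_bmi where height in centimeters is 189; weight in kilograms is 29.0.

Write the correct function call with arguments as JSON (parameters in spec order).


Mapping each described value to its parameter name:
  'Height in centimeters' -> height_cm = 189
  'Weight in kilograms' -> weight_kg = 29.0
calculate_bmi({"weight_kg": 29.0, "height_cm": 189})


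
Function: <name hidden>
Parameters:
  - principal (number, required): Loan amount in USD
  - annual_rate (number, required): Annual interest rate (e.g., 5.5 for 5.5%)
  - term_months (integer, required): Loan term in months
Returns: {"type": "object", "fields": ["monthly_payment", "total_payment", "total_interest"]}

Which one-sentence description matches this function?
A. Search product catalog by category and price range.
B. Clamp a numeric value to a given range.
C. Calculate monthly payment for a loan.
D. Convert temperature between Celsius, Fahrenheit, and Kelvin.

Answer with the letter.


Parameters principal, annual_rate, term_months and return ["monthly_payment", "total_payment", "total_interest"] fit: Calculate monthly payment for a loan.
C


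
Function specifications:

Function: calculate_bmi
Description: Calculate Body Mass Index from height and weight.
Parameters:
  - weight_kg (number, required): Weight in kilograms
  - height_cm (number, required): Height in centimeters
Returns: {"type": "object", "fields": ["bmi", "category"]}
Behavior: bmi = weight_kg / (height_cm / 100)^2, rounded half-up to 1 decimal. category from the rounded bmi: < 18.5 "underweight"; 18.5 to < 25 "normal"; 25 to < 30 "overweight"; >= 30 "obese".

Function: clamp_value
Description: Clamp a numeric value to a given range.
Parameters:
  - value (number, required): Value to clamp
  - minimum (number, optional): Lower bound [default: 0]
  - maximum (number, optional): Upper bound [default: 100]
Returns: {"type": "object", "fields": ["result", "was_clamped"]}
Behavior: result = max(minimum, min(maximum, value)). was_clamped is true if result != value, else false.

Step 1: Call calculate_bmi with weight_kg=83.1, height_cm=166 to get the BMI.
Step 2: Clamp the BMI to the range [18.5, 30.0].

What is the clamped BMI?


Step 1: calculate_bmi(weight_kg=83.1, height_cm=166)
  height_m = 166 / 100 = 1.66
  bmi = 83.1 / 1.66^2 = 83.1 / 2.7556 = 30.156772 -> 30.2
  30.2 >= 30 -> obese
  -> bmi = 30.2
Step 2: clamp_value(value=30.2, minimum=18.5, maximum=30.0)
  result = max(18.5, min(30.0, 30.2)) = max(18.5, 30.0) = 30.0
  was_clamped = (30.0 != 30.2) = true
  -> result = 30.0
30.0


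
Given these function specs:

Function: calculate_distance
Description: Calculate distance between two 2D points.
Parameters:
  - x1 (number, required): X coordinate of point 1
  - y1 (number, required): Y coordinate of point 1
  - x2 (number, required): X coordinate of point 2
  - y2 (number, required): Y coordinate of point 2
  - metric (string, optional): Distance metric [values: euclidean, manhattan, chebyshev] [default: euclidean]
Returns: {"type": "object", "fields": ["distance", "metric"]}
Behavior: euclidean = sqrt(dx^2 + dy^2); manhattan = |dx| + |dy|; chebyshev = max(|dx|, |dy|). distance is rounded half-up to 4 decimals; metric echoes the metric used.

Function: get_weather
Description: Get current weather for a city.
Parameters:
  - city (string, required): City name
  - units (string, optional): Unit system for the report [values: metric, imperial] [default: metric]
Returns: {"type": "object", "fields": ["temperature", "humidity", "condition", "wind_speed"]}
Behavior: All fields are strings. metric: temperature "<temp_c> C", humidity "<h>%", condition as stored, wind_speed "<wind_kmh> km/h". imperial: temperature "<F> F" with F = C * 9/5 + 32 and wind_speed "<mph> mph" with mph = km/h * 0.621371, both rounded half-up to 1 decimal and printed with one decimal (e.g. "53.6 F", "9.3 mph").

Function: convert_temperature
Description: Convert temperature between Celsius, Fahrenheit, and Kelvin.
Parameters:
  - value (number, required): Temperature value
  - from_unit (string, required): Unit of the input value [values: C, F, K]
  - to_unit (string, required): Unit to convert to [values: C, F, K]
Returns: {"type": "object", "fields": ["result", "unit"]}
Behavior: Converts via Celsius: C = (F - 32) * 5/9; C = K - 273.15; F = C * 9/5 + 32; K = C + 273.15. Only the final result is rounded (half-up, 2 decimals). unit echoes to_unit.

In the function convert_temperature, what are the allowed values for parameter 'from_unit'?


The convert_temperature spec declares:
  - from_unit (string, required): Unit of the input value [values: C, F, K]
Allowed values:
C, F, K


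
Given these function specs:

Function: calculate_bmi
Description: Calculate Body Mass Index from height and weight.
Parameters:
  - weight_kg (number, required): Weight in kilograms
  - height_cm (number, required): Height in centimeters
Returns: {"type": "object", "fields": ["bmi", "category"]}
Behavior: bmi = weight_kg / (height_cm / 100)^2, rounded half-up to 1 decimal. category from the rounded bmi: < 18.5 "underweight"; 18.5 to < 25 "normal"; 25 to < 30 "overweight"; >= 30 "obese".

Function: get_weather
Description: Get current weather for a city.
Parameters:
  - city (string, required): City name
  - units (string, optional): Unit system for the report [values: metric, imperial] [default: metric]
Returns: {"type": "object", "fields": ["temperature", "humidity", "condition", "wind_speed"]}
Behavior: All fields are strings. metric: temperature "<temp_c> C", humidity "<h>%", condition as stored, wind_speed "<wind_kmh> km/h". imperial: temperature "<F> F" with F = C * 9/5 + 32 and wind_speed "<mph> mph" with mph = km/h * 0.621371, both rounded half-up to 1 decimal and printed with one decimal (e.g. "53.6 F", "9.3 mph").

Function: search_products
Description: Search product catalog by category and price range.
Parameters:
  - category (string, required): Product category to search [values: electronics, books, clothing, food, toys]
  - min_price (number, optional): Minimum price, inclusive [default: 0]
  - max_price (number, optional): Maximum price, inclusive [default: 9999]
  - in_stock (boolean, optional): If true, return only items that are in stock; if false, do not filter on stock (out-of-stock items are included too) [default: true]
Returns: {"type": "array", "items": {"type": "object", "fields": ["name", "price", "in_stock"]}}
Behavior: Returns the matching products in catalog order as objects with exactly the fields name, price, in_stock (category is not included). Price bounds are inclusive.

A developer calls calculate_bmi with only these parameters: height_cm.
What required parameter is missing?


Required parameters: weight_kg, height_cm
Provided: height_cm
Missing: weight_kg
weight_kg


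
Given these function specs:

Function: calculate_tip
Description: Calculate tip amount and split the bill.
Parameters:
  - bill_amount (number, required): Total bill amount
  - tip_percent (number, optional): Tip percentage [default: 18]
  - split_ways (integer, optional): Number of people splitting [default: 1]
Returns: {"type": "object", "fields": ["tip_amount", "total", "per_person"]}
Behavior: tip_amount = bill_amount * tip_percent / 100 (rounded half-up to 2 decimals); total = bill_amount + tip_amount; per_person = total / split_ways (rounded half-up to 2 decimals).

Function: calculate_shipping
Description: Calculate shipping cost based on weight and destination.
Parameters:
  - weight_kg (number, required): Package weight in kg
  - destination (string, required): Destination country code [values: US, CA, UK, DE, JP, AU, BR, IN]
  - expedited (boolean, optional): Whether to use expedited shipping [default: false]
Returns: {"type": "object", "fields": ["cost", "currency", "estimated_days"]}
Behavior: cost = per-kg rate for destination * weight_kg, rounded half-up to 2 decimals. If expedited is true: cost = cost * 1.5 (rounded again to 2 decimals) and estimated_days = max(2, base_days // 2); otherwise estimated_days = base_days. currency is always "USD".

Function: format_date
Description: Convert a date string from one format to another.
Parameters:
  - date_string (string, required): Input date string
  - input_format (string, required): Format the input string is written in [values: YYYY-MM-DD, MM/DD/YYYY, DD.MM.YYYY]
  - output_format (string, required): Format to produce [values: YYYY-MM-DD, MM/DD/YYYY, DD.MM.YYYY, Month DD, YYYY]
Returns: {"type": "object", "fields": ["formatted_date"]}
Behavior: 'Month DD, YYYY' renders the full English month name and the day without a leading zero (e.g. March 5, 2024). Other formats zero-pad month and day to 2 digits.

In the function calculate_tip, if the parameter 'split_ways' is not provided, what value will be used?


The calculate_tip spec declares:
  - split_ways (integer, optional): Number of people splitting [default: 1]
Default:
1


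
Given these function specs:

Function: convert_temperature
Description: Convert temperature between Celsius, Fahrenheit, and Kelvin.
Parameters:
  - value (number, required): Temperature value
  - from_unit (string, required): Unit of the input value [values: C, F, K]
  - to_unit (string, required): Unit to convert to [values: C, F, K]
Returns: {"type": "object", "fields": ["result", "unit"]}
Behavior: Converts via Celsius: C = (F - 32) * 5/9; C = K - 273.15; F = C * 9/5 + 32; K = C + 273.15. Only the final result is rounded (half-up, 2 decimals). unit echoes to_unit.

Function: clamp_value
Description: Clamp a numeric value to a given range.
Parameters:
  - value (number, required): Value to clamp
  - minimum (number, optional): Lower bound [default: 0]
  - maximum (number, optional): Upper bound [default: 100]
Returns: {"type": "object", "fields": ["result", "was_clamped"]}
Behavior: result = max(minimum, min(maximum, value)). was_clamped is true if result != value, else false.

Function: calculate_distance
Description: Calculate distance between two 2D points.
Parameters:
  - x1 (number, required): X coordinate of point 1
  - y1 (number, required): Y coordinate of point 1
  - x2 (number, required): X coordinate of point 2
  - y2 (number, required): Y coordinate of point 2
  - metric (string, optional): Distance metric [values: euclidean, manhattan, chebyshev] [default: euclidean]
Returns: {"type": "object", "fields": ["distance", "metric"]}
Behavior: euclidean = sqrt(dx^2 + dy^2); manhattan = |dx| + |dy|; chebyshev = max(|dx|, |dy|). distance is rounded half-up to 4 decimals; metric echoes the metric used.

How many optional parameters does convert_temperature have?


Parameters of convert_temperature: value (required), from_unit (required), to_unit (required)
Optional count:
0


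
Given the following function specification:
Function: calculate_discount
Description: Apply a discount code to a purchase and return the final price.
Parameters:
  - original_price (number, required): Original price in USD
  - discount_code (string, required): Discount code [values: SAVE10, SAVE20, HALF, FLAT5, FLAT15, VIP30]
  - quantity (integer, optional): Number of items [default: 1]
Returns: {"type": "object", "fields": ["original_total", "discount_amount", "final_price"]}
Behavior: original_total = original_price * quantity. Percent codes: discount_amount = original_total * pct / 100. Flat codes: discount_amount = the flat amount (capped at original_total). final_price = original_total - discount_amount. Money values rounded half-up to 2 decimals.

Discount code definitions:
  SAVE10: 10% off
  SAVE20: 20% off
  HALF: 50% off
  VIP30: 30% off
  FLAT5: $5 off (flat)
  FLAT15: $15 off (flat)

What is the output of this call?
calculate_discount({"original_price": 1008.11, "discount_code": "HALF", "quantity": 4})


original_total = 1008.11 * 4 = 4032.44
HALF = 50% off: discount_amount = 4032.44 * 50/100 = 2016.22 -> 2016.22
final_price = 4032.44 - 2016.22 = 2016.22
Output:
{"original_total": 4032.44, "discount_amount": 2016.22, "final_price": 2016.22}


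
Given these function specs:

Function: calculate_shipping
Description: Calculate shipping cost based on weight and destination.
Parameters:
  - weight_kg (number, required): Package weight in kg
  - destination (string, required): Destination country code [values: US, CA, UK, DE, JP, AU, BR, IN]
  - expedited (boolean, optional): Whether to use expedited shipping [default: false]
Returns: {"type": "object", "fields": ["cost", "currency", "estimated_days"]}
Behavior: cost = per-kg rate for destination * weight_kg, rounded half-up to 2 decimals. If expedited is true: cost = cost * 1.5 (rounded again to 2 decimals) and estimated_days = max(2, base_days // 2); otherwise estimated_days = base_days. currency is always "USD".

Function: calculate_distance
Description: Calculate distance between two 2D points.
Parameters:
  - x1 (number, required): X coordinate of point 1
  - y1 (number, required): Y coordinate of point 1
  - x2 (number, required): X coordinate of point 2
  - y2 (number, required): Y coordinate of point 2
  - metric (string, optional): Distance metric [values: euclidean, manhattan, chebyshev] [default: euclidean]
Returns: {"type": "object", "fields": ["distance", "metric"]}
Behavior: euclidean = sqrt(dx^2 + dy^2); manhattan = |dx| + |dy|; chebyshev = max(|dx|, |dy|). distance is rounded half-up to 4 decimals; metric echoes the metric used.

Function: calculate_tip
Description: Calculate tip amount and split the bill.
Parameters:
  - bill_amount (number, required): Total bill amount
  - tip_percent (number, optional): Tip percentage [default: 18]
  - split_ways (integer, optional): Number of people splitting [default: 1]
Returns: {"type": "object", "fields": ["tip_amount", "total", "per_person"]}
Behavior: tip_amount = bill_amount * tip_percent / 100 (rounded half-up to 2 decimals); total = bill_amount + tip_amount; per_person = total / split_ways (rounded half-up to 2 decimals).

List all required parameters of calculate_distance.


Parameters of calculate_distance and their required/optional flag:
  x1: required
  y1: required
  x2: required
  y2: required
  metric: optional
x1, x2, y1, y2


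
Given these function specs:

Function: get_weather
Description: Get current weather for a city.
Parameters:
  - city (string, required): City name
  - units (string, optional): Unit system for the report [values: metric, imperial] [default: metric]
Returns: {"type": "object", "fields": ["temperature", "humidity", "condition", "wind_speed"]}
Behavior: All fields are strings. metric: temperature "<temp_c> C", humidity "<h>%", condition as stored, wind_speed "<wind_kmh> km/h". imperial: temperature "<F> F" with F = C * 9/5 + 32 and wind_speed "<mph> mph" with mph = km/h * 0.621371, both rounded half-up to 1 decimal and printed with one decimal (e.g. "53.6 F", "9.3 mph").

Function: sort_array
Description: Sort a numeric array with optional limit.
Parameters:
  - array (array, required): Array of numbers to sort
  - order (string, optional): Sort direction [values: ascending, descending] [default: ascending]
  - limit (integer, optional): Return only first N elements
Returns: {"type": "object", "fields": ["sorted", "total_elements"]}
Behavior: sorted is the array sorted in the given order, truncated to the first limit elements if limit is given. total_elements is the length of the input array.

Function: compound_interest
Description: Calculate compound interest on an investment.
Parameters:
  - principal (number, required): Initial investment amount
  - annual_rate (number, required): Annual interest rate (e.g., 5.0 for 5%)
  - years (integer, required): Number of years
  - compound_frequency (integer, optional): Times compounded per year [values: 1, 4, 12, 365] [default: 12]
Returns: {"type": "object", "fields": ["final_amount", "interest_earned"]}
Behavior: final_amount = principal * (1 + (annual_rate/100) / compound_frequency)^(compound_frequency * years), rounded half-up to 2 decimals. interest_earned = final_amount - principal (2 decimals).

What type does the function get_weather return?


The get_weather spec declares Returns: {"type": "object", "fields": ["temperature", "humidity", "condition", "wind_speed"]}
Type:
object


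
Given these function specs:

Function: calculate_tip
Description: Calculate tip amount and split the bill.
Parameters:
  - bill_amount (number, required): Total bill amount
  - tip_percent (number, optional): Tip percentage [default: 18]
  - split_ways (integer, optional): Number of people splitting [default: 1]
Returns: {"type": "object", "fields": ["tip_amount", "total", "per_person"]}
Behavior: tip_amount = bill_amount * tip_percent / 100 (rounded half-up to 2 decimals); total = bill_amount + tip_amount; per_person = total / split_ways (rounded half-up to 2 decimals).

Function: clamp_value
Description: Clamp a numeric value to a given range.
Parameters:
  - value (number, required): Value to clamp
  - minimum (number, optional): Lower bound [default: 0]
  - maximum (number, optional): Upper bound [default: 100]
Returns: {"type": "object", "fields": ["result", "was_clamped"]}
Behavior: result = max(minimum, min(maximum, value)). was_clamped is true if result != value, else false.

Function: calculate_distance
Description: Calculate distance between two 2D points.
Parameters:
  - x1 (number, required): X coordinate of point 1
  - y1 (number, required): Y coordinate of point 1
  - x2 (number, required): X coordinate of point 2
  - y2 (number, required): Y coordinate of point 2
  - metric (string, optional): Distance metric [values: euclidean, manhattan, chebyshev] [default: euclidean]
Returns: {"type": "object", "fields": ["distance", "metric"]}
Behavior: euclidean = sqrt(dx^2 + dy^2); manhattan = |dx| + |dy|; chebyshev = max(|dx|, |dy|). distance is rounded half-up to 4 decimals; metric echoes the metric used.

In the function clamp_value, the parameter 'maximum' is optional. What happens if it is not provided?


The clamp_value spec declares:
  - maximum (number, optional): Upper bound [default: 100]
It defaults to 100


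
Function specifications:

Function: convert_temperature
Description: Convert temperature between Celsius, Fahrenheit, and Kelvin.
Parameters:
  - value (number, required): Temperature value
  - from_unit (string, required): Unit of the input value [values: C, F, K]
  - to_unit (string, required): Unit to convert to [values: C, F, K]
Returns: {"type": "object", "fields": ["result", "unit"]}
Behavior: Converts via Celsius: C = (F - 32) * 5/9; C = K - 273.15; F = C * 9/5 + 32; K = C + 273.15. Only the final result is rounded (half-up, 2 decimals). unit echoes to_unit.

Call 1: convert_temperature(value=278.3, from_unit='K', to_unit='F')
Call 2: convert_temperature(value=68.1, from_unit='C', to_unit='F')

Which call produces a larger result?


Call 1:
  To C: 278.3 - 273.15 = 5.15
  To F: 5.15 * 9/5 + 32 = 41.27
  Round to 2 decimals: 41.27
  -> 41.27 F
Call 2:
  Input already in C: 68.1
  To F: 68.1 * 9/5 + 32 = 154.58
  Round to 2 decimals: 154.58
  -> 154.58 F
Call 2 (154.58 F)


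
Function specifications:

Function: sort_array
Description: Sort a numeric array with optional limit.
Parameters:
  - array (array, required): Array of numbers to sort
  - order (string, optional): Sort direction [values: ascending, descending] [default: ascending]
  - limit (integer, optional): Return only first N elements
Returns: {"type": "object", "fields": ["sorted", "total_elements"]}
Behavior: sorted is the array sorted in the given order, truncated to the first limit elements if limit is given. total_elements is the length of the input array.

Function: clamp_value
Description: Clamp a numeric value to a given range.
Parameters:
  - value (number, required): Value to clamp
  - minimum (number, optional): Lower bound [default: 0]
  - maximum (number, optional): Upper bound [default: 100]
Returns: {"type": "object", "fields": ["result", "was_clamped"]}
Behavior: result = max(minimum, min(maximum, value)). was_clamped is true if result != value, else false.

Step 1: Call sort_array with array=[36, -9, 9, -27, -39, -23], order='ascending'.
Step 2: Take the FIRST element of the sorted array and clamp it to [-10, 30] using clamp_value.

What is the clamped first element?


Step 1: sort_array(order=ascending)
  sorted: [-39, -27, -23, -9, 9, 36]
  -> first element = -39
Step 2: clamp_value(value=-39, minimum=-10, maximum=30)
  result = max(-10, min(30, -39)) = max(-10, -39) = -10
  was_clamped = (-10 != -39) = true
  -> result = -10
-10


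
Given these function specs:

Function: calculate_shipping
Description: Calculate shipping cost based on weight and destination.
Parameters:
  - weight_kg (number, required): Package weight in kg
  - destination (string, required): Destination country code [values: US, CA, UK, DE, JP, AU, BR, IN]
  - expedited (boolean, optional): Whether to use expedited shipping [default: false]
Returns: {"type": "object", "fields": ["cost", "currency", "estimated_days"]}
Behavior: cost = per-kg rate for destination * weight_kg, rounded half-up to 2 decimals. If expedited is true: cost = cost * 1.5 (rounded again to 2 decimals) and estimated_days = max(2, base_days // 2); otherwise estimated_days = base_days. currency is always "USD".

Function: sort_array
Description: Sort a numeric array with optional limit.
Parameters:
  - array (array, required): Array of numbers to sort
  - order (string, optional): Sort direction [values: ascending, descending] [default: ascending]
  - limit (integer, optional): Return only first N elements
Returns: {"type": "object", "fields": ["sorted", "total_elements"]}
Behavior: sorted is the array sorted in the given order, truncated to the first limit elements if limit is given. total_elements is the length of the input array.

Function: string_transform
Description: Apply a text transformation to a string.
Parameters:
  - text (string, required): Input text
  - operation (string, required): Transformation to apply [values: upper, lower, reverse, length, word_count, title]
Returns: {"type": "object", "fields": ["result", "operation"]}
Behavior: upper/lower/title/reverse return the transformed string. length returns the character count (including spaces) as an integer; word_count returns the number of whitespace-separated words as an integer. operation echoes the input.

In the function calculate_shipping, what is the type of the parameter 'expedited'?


The calculate_shipping spec declares:
  - expedited (boolean, optional): Whether to use expedited shipping [default: false]
Type:
boolean


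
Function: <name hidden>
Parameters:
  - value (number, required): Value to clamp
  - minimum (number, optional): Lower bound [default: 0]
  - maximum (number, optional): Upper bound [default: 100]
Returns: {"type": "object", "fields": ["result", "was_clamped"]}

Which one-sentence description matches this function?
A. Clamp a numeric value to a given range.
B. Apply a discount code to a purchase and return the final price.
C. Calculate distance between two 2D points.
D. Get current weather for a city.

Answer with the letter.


Parameters value, minimum, maximum and return ["result", "was_clamped"] fit: Clamp a numeric value to a given range.
A


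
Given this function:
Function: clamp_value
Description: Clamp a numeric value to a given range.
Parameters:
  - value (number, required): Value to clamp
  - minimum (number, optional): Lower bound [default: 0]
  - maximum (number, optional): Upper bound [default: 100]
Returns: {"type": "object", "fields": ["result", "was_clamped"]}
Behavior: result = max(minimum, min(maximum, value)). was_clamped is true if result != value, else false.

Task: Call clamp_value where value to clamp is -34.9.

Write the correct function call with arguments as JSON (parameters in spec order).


Mapping each described value to its parameter name:
  'Value to clamp' -> value = -34.9
clamp_value({"value": -34.9})


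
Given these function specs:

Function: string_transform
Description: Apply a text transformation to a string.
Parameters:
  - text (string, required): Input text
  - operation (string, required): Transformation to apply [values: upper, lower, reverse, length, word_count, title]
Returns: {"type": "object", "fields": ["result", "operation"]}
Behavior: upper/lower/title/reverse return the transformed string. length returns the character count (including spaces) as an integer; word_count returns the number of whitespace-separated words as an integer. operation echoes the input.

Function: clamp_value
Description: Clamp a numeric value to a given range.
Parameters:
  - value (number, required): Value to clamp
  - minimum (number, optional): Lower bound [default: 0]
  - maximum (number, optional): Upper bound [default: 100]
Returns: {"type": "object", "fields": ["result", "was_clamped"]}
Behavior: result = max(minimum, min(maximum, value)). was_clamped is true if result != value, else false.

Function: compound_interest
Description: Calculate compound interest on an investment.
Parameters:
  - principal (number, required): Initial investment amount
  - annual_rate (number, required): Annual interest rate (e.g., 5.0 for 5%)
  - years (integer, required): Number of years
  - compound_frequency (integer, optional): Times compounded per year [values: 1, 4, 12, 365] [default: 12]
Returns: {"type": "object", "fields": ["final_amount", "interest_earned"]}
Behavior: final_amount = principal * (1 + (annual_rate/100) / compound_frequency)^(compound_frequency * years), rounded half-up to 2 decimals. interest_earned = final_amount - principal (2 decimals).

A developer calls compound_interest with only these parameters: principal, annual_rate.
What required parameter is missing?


Required parameters: principal, annual_rate, years
Provided: principal, annual_rate
Missing: years
years


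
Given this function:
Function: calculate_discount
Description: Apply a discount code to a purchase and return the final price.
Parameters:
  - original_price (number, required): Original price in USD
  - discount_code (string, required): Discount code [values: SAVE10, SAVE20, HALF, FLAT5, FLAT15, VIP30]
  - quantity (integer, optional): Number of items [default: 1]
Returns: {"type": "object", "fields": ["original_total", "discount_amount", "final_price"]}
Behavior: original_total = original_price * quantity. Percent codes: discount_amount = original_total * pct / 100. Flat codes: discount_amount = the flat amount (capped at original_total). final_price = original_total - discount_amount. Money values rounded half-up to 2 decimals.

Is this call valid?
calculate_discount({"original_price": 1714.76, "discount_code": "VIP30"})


Checking all required parameters present and types match... All valid.
Valid


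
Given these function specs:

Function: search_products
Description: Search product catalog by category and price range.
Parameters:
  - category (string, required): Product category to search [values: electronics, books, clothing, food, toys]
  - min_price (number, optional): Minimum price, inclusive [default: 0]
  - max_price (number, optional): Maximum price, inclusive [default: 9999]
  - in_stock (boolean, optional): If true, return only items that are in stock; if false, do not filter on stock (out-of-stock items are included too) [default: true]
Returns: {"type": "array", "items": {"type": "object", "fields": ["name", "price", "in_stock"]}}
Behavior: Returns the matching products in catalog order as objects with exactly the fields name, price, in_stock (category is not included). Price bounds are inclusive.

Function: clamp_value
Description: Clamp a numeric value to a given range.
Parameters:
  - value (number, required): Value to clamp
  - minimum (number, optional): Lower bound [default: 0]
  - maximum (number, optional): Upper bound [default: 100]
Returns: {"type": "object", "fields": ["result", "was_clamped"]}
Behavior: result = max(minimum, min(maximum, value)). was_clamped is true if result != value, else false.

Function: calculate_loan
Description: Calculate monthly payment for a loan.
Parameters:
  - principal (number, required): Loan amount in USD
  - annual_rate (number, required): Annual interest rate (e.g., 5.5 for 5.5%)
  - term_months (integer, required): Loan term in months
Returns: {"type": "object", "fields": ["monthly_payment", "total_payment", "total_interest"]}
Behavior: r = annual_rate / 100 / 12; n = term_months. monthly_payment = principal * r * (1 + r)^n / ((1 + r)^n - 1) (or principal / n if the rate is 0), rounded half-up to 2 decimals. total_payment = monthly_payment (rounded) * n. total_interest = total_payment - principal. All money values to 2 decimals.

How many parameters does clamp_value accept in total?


Parameters of clamp_value: value (required), minimum (optional), maximum (optional)
Total:
3
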